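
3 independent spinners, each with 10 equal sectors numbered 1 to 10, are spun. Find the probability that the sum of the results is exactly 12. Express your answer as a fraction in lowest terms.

There are 10^3 = 1000 equally likely outcomes.
The number of ordered 3-tuples from {1,…,10} summing to 12 is 55.
P(sum = 12) = 55/1000 = 11/200.

11/200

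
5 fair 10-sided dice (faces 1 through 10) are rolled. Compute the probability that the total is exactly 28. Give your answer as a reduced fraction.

There are 10^5 = 100000 equally likely outcomes.
The number of ordered 5-tuples from {1,…,10} summing to 28 is 6000.
P(sum = 28) = 6000/100000 = 3/50.

3/50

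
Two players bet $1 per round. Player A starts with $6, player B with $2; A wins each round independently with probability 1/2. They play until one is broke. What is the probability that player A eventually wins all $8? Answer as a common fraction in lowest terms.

With a fair step, P(i) = ½P(i−1) + ½P(i+1) with P(0)=0, P(8)=1 has the linear solution P(i) = i/8.
P(6) = 6/8 = 3/4.

3/4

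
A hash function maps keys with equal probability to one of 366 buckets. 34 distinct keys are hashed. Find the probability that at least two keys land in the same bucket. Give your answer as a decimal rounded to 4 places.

0.7944

It's easier to compute the probability that all 34 are distinct.
P(all distinct) = 366/366 · 365/366 · ··· · 333/366 ≈ 0.2056.
So the probability of at least one match is 1 − 0.2056 = 0.7944.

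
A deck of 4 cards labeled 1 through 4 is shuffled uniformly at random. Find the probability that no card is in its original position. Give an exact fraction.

This is the derangement probability: permutations of 4 with no fixed point.
D(4) = 4! · (1 − 1/1! + 1/2! − ··· + (−1)^4/4!) = 9.
P = 9/24 = 3/8.

3/8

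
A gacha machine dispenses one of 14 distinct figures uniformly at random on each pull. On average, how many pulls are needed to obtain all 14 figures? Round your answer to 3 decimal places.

After i distinct types are collected, each trial gives a new one with probability (14−i)/14, so the expected wait for the next new type is 14/(14−i).
E = 14/14 + 14/13 + 14/12 + 14/11 + 14/10 + 14/9 + 14/8 + 14/7 + 14/6 + 14/5 + 14/4 + 14/3 + 14/2 + 14/1 = 1171733/25740 ≈ 45.522.

45.522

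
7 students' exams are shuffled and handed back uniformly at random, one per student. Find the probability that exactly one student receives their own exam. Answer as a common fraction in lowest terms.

53/144

Choose which one is fixed: C(7,1) = 7 ways.
The remaining 6 must have no fixed point: D(6) = 265.
P = 7·265/5040 = 53/144.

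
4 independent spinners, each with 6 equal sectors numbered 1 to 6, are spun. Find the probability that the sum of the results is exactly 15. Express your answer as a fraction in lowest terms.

35/324

There are 6^4 = 1296 equally likely outcomes.
The number of ordered 4-tuples from {1,…,6} summing to 15 is 140.
P(sum = 15) = 140/1296 = 35/324.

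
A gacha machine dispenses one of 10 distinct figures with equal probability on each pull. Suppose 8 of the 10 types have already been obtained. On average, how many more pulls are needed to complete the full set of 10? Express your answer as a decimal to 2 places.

15.00

Starting from 8 distinct types, each trial gives a new one with probability (10−i)/10 when i types are held, so the wait for the next new type is 10/(10−i).
E = 10/2 + 10/1 = 15 ≈ 15.00.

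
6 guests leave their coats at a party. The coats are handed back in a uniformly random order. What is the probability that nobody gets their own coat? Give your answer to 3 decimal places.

This is the derangement probability: permutations of 6 with no fixed point.
D(6) = 6! · (1 − 1/1! + 1/2! − ··· + (−1)^6/6!) = 265.
P = 265/720 = 53/144 ≈ 0.368.

0.368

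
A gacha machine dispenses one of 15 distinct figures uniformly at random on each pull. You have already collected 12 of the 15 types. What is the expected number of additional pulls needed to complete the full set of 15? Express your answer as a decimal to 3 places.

Starting from 12 distinct types, each trial gives a new one with probability (15−i)/15 when i types are held, so the wait for the next new type is 15/(15−i).
E = 15/3 + 15/2 + 15/1 = 55/2 ≈ 27.500.

27.500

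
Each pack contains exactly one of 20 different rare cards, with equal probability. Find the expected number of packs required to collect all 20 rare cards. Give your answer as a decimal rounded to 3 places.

71.955

After i distinct types are collected, each trial gives a new one with probability (20−i)/20, so the expected wait for the next new type is 20/(20−i).
E = 20/20 + 20/19 + 20/18 + 20/17 + 20/16 + 20/15 + 20/14 + 20/13 + 20/12 + 20/11 + 20/10 + 20/9 + 20/8 + 20/7 + 20/6 + 20/5 + 20/4 + 20/3 + 20/2 + 20/1 = 279175675/3879876 ≈ 71.955.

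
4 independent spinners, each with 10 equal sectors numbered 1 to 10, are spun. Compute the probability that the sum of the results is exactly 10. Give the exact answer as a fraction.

There are 10^4 = 10000 equally likely outcomes.
The number of ordered 4-tuples from {1,…,10} summing to 10 is 84.
P(sum = 10) = 84/10000 = 21/2500.

21/2500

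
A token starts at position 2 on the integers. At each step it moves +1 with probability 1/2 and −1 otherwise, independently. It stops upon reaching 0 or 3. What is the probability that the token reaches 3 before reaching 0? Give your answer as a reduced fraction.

2/3

With a fair step, P(i) = ½P(i−1) + ½P(i+1) with P(0)=0, P(3)=1 has the linear solution P(i) = i/3.
P(2) = 2/3.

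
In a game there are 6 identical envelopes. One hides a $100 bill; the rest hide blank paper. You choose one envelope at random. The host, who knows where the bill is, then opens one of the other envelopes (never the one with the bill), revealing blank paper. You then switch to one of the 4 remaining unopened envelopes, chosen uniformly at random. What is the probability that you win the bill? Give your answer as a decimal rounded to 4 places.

0.2083

Your original envelope holds the bill with probability 1/6, so the other 5 collectively hold it with probability 5/6.
The host can always find an empty envelope to open, so this doesn't change that 5/6; it is now spread over the 4 remaining unopened envelopes.
P(win by switching) = (5/6) · (1/4) = 5/24 ≈ 0.2083.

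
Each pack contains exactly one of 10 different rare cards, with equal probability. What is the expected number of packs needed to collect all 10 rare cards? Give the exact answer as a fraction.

After i distinct types are collected, each trial gives a new one with probability (10−i)/10, so the expected wait for the next new type is 10/(10−i).
E = 10/10 + 10/9 + 10/8 + 10/7 + 10/6 + 10/5 + 10/4 + 10/3 + 10/2 + 10/1 = 7381/252.

7381/252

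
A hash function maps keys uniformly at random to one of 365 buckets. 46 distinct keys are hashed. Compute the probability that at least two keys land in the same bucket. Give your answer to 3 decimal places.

It's easier to compute the probability that all 46 are distinct.
P(all distinct) = 365/365 · 364/365 · ··· · 320/365 ≈ 0.052.
So the probability of at least one match is 1 − 0.052 = 0.948.

0.948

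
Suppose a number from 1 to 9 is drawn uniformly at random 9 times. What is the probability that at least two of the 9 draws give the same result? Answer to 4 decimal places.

P(all 9 different) = 9/9 · 8/9 · ··· · 1/9 ≈ 0.0009.
P(at least two equal) = 1 − 0.0009 = 0.9991.

0.9991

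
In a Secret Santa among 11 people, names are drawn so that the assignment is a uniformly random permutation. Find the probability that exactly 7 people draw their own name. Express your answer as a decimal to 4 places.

0.0001

Choose which 7 of the 11 are fixed: C(11,7) = 330 ways.
The remaining 4 must have no fixed point: D(4) = 9.
P = 330·9/39916800 = 1/13440 ≈ 0.0001.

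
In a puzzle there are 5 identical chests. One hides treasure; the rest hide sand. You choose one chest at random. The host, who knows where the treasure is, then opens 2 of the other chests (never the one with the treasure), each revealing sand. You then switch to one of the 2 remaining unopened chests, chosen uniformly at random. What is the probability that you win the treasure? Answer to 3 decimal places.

Your original chest holds the treasure with probability 1/5, so the other 4 collectively hold it with probability 4/5.
The host can always find 2 empty chests to open, so the reveals don't change that 4/5; it is now spread over the 2 remaining unopened chests.
P(win by switching) = (4/5) · (1/2) = 2/5 ≈ 0.400.

0.400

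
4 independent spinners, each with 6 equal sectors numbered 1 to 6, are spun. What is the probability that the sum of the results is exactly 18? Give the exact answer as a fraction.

There are 6^4 = 1296 equally likely outcomes.
The number of ordered 4-tuples from {1,…,6} summing to 18 is 80.
P(sum = 18) = 80/1296 = 5/81.

5/81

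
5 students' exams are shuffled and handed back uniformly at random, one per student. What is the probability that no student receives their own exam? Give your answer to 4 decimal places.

This is the derangement probability: permutations of 5 with no fixed point.
D(5) = 5! · (1 − 1/1! + 1/2! − ··· + (−1)^5/5!) = 44.
P = 44/120 = 11/30 ≈ 0.3667.

0.3667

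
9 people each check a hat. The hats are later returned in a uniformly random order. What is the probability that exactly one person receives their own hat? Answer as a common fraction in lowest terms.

2119/5760

Choose which one is fixed: C(9,1) = 9 ways.
The remaining 8 must have no fixed point: D(8) = 14833.
P = 9·14833/362880 = 2119/5760.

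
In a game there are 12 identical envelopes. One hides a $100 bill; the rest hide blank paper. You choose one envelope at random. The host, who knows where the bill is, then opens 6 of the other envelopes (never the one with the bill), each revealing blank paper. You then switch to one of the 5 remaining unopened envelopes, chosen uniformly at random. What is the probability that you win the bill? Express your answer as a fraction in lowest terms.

11/60

Your original envelope holds the bill with probability 1/12, so the other 11 collectively hold it with probability 11/12.
The host can always find 6 empty envelopes to open, so the reveals don't change that 11/12; it is now spread over the 5 remaining unopened envelopes.
P(win by switching) = (11/12) · (1/5) = 11/60.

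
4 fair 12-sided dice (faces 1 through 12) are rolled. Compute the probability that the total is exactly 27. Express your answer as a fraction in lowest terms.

143/2592

There are 12^4 = 20736 equally likely outcomes.
The number of ordered 4-tuples from {1,…,12} summing to 27 is 1144.
P(sum = 27) = 1144/20736 = 143/2592.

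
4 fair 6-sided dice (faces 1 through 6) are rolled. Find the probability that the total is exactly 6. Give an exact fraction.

5/648

There are 6^4 = 1296 equally likely outcomes.
The number of ordered 4-tuples from {1,…,6} summing to 6 is 10.
P(sum = 6) = 10/1296 = 5/648.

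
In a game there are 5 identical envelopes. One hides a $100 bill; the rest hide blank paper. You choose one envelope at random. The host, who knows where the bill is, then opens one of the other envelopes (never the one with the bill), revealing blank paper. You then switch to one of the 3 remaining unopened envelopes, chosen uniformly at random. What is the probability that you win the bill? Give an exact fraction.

Your original envelope holds the bill with probability 1/5, so the other 4 collectively hold it with probability 4/5.
The host can always find an empty envelope to open, so this doesn't change that 4/5; it is now spread over the 3 remaining unopened envelopes.
P(win by switching) = (4/5) · (1/3) = 4/15.

4/15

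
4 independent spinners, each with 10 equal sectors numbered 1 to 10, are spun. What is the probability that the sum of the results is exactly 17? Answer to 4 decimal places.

There are 10^4 = 10000 equally likely outcomes.
The number of ordered 4-tuples from {1,…,10} summing to 17 is 480.
P(sum = 17) = 480/10000 = 6/125 ≈ 0.0480.

0.0480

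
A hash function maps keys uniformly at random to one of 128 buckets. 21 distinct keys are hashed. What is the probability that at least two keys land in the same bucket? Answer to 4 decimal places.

It's easier to compute the probability that all 21 are distinct.
P(all distinct) = 128/128 · 127/128 · ··· · 108/128 ≈ 0.1762.
So the probability of at least one match is 1 − 0.1762 = 0.8238.

0.8238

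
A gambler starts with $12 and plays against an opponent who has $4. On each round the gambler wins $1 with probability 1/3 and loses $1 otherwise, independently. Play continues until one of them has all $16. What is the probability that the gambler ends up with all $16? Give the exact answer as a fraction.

273/4369

Let r = q/p = (2/3)/(1/3) = 2. The recurrence P(i) = p·P(i+1) + q·P(i−1) with P(0)=0, P(16)=1 gives P(i) = (1 − r^i)/(1 − r^16).
P(12) = (1 − (2)^12) / (1 − (2)^16) = 273/4369.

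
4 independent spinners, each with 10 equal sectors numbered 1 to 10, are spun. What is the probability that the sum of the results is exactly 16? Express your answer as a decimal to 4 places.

There are 10^4 = 10000 equally likely outcomes.
The number of ordered 4-tuples from {1,…,10} summing to 16 is 415.
P(sum = 16) = 415/10000 = 83/2000 ≈ 0.0415.

0.0415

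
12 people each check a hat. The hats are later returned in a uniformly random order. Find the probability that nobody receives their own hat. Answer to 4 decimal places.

0.3679

This is the derangement probability: permutations of 12 with no fixed point.
D(12) = 12! · (1 − 1/1! + 1/2! − ··· + (−1)^12/12!) = 176214841.
P = 176214841/479001600 = 16019531/43545600 ≈ 0.3679.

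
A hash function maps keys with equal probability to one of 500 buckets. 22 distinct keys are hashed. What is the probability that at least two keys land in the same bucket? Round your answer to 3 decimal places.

0.374

It's easier to compute the probability that all 22 are distinct.
P(all distinct) = 500/500 · 499/500 · ··· · 479/500 ≈ 0.626.
So the probability of at least one match is 1 − 0.626 = 0.374.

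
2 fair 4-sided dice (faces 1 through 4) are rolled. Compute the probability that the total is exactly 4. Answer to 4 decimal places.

There are 4^2 = 16 equally likely outcomes.
The number of ordered 2-tuples from {1,…,4} summing to 4 is 3.
P(sum = 4) = 3/16 ≈ 0.1875.

0.1875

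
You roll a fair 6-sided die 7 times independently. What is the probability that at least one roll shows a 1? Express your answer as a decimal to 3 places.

P(no roll shows a 1) = (5/6)^7 ≈ 0.279.
P(at least one) = 1 − 0.279 = 0.721.

0.721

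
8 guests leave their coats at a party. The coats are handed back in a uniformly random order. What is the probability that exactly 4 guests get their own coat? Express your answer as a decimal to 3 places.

0.016

Choose which 4 of the 8 are fixed: C(8,4) = 70 ways.
The remaining 4 must have no fixed point: D(4) = 9.
P = 70·9/40320 = 1/64 ≈ 0.016.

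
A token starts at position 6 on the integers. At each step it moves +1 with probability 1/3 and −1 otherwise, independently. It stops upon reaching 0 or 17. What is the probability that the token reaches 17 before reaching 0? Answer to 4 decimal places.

Let r = q/p = (2/3)/(1/3) = 2. The recurrence P(i) = p·P(i+1) + q·P(i−1) with P(0)=0, P(17)=1 gives P(i) = (1 − r^i)/(1 − r^17).
P(6) = (1 − (2)^6) / (1 − (2)^17) = 63/131071 ≈ 0.0005.

0.0005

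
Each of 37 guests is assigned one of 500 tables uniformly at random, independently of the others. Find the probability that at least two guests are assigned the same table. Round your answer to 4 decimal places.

0.7448

It's easier to compute the probability that all 37 are distinct.
P(all distinct) = 500/500 · 499/500 · ··· · 464/500 ≈ 0.2552.
So the probability of at least one match is 1 − 0.2552 = 0.7448.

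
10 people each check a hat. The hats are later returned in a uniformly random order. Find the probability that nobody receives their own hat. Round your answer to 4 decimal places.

0.3679

This is the derangement probability: permutations of 10 with no fixed point.
D(10) = 10! · (1 − 1/1! + 1/2! − ··· + (−1)^10/10!) = 1334961.
P = 1334961/3628800 = 16481/44800 ≈ 0.3679.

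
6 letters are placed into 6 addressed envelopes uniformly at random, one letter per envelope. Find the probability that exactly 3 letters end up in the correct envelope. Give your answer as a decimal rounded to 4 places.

0.0556

Choose which 3 of the 6 are fixed: C(6,3) = 20 ways.
The remaining 3 must have no fixed point: D(3) = 2.
P = 20·2/720 = 1/18 ≈ 0.0556.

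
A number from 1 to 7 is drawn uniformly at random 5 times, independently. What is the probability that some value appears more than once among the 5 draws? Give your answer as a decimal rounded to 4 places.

0.8501

P(all 5 different) = 7/7 · 6/7 · ··· · 3/7 ≈ 0.1499.
P(at least two equal) = 1 − 0.1499 = 0.8501.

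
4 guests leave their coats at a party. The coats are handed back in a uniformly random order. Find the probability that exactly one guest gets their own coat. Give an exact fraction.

Choose which one is fixed: C(4,1) = 4 ways.
The remaining 3 must have no fixed point: D(3) = 2.
P = 4·2/24 = 1/3.

1/3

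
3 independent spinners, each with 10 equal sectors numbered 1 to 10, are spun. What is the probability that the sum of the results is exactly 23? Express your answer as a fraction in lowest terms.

9/250

There are 10^3 = 1000 equally likely outcomes.
The number of ordered 3-tuples from {1,…,10} summing to 23 is 36.
P(sum = 23) = 36/1000 = 9/250.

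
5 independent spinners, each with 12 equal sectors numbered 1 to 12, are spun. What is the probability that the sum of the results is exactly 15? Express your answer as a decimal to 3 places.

0.004

There are 12^5 = 248832 equally likely outcomes.
The number of ordered 5-tuples from {1,…,12} summing to 15 is 1001.
P(sum = 15) = 1001/248832 ≈ 0.004.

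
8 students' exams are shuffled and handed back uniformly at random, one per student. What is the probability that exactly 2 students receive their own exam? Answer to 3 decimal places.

Choose which 2 of the 8 are fixed: C(8,2) = 28 ways.
The remaining 6 must have no fixed point: D(6) = 265.
P = 28·265/40320 = 53/288 ≈ 0.184.

0.184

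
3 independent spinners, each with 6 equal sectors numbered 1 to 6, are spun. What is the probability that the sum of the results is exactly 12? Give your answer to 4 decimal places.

0.1157

There are 6^3 = 216 equally likely outcomes.
The number of ordered 3-tuples from {1,…,6} summing to 12 is 25.
P(sum = 12) = 25/216 ≈ 0.1157.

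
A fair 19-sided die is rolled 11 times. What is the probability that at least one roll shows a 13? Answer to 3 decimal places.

P(no roll shows a 13) = (18/19)^11 ≈ 0.552.
P(at least one) = 1 − 0.552 = 0.448.

0.448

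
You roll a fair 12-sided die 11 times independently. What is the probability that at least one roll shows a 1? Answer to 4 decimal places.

P(no roll shows a 1) = (11/12)^11 ≈ 0.3840.
P(at least one) = 1 − 0.3840 = 0.6160.

0.6160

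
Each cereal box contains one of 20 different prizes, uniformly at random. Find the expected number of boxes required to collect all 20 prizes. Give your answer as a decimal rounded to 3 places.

After i distinct types are collected, each trial gives a new one with probability (20−i)/20, so the expected wait for the next new type is 20/(20−i).
E = 20/20 + 20/19 + 20/18 + 20/17 + 20/16 + 20/15 + 20/14 + 20/13 + 20/12 + 20/11 + 20/10 + 20/9 + 20/8 + 20/7 + 20/6 + 20/5 + 20/4 + 20/3 + 20/2 + 20/1 = 279175675/3879876 ≈ 71.955.

71.955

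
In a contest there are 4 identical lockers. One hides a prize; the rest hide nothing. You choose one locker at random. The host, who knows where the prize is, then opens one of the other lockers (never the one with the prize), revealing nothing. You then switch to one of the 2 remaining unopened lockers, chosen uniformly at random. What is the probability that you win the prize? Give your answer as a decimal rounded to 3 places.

Your original locker holds the prize with probability 1/4, so the other 3 collectively hold it with probability 3/4.
The host can always find an empty locker to open, so this doesn't change that 3/4; it is now spread over the 2 remaining unopened lockers.
P(win by switching) = (3/4) · (1/2) = 3/8 ≈ 0.375.

0.375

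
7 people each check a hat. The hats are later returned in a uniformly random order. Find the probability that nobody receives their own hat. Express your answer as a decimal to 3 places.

0.368

This is the derangement probability: permutations of 7 with no fixed point.
D(7) = 7! · (1 − 1/1! + 1/2! − ··· + (−1)^7/7!) = 1854.
P = 1854/5040 = 103/280 ≈ 0.368.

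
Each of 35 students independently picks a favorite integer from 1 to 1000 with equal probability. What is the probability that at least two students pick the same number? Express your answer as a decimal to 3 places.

It's easier to compute the probability that all 35 are distinct.
P(all distinct) = 1000/1000 · 999/1000 · ··· · 966/1000 ≈ 0.548.
So the probability of at least one match is 1 − 0.548 = 0.452.

0.452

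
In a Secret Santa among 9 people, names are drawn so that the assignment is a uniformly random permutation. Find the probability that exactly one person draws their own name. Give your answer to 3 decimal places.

0.368

Choose which one is fixed: C(9,1) = 9 ways.
The remaining 8 must have no fixed point: D(8) = 14833.
P = 9·14833/362880 = 2119/5760 ≈ 0.368.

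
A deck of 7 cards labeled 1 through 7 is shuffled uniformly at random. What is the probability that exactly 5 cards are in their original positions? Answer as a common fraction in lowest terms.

1/240

Choose which 5 of the 7 are fixed: C(7,5) = 21 ways.
The remaining 2 must have no fixed point: D(2) = 1.
P = 21·1/5040 = 1/240.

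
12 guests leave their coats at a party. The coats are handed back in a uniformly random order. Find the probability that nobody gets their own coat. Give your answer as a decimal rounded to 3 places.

This is the derangement probability: permutations of 12 with no fixed point.
D(12) = 12! · (1 − 1/1! + 1/2! − ··· + (−1)^12/12!) = 176214841.
P = 176214841/479001600 = 16019531/43545600 ≈ 0.368.

0.368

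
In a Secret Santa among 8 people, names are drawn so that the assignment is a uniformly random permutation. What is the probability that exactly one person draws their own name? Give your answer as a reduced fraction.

103/280

Choose which one is fixed: C(8,1) = 8 ways.
The remaining 7 must have no fixed point: D(7) = 1854.
P = 8·1854/40320 = 103/280.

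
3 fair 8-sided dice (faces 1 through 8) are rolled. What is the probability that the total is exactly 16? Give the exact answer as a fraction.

21/256

There are 8^3 = 512 equally likely outcomes.
The number of ordered 3-tuples from {1,…,8} summing to 16 is 42.
P(sum = 16) = 42/512 = 21/256.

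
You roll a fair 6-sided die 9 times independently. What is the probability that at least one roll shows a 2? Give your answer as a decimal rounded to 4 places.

0.8062

P(no roll shows a 2) = (5/6)^9 ≈ 0.1938.
P(at least one) = 1 − 0.1938 = 0.8062.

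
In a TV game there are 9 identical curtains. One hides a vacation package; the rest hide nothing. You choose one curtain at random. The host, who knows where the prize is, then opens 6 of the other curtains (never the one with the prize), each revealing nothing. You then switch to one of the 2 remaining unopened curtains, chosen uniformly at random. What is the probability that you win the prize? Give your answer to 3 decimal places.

0.444

Your original curtain holds the prize with probability 1/9, so the other 8 collectively hold it with probability 8/9.
The host can always find 6 empty curtains to open, so the reveals don't change that 8/9; it is now spread over the 2 remaining unopened curtains.
P(win by switching) = (8/9) · (1/2) = 4/9 ≈ 0.444.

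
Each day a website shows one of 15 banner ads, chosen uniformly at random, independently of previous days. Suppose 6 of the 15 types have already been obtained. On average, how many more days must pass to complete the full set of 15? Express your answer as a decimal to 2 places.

42.43

Starting from 6 distinct types, each trial gives a new one with probability (15−i)/15 when i types are held, so the wait for the next new type is 15/(15−i).
E = 15/9 + 15/8 + 15/7 + 15/6 + 15/5 + 15/4 + 15/3 + 15/2 + 15/1 = 7129/168 ≈ 42.43.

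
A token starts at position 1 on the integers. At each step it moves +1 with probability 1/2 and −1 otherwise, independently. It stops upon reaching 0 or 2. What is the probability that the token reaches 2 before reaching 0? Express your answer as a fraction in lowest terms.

1/2

With a fair step, P(i) = ½P(i−1) + ½P(i+1) with P(0)=0, P(2)=1 has the linear solution P(i) = i/2.
P(1) = 1/2.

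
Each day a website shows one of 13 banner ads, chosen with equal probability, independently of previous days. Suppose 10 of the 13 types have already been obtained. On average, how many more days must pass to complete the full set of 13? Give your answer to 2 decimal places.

23.83

Starting from 10 distinct types, each trial gives a new one with probability (13−i)/13 when i types are held, so the wait for the next new type is 13/(13−i).
E = 13/3 + 13/2 + 13/1 = 143/6 ≈ 23.83.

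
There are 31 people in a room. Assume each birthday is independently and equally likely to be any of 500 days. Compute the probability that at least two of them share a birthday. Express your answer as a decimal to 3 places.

It's easier to compute the probability that all 31 are distinct.
P(all distinct) = 500/500 · 499/500 · ··· · 470/500 ≈ 0.387.
So the probability of at least one match is 1 − 0.387 = 0.613.

0.613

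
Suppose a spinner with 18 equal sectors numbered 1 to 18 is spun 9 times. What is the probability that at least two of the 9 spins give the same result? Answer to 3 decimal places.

0.911

P(all 9 different) = 18/18 · 17/18 · ··· · 10/18 ≈ 0.089.
P(at least two equal) = 1 − 0.089 = 0.911.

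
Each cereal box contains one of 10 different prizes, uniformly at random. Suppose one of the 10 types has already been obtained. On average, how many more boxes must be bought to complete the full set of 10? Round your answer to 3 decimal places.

Starting from 1 distinct type, each trial gives a new one with probability (10−i)/10 when i types are held, so the wait for the next new type is 10/(10−i).
E = 10/9 + 10/8 + 10/7 + 10/6 + 10/5 + 10/4 + 10/3 + 10/2 + 10/1 = 7129/252 ≈ 28.290.

28.290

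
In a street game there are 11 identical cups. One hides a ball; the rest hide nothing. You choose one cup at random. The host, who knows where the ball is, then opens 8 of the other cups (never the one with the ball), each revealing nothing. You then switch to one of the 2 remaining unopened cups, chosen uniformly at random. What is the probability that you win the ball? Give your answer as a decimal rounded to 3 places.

Your original cup holds the ball with probability 1/11, so the other 10 collectively hold it with probability 10/11.
The host can always find 8 empty cups to open, so the reveals don't change that 10/11; it is now spread over the 2 remaining unopened cups.
P(win by switching) = (10/11) · (1/2) = 5/11 ≈ 0.455.

0.455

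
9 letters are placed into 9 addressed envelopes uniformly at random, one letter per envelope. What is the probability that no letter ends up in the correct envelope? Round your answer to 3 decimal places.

This is the derangement probability: permutations of 9 with no fixed point.
D(9) = 9! · (1 − 1/1! + 1/2! − ··· + (−1)^9/9!) = 133496.
P = 133496/362880 = 16687/45360 ≈ 0.368.

0.368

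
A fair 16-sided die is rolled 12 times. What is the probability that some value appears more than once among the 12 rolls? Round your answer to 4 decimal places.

0.9969

P(all 12 different) = 16/16 · 15/16 · ··· · 5/16 ≈ 0.0031.
P(at least two equal) = 1 − 0.0031 = 0.9969.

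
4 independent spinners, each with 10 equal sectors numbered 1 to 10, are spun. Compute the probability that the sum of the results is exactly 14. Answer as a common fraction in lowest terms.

141/5000

There are 10^4 = 10000 equally likely outcomes.
The number of ordered 4-tuples from {1,…,10} summing to 14 is 282.
P(sum = 14) = 282/10000 = 141/5000.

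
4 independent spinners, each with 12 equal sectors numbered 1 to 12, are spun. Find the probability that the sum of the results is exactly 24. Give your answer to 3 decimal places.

There are 12^4 = 20736 equally likely outcomes.
The number of ordered 4-tuples from {1,…,12} summing to 24 is 1111.
P(sum = 24) = 1111/20736 ≈ 0.054.

0.054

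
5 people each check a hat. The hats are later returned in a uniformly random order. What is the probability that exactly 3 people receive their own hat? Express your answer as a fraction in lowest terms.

Choose which 3 of the 5 are fixed: C(5,3) = 10 ways.
The remaining 2 must have no fixed point: D(2) = 1.
P = 10·1/120 = 1/12.

1/12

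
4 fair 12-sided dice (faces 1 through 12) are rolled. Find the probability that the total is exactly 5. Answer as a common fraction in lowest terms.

1/5184

There are 12^4 = 20736 equally likely outcomes.
The number of ordered 4-tuples from {1,…,12} summing to 5 is 4.
P(sum = 5) = 4/20736 = 1/5184.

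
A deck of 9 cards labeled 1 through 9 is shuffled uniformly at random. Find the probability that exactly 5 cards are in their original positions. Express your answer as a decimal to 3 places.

0.003

Choose which 5 of the 9 are fixed: C(9,5) = 126 ways.
The remaining 4 must have no fixed point: D(4) = 9.
P = 126·9/362880 = 1/320 ≈ 0.003.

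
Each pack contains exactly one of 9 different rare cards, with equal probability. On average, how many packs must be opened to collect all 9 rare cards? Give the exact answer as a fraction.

After i distinct types are collected, each trial gives a new one with probability (9−i)/9, so the expected wait for the next new type is 9/(9−i).
E = 9/9 + 9/8 + 9/7 + 9/6 + 9/5 + 9/4 + 9/3 + 9/2 + 9/1 = 7129/280.

7129/280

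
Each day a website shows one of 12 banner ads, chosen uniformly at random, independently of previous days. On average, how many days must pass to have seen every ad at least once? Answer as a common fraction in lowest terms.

86021/2310

After i distinct types are collected, each trial gives a new one with probability (12−i)/12, so the expected wait for the next new type is 12/(12−i).
E = 12/12 + 12/11 + 12/10 + 12/9 + 12/8 + 12/7 + 12/6 + 12/5 + 12/4 + 12/3 + 12/2 + 12/1 = 86021/2310.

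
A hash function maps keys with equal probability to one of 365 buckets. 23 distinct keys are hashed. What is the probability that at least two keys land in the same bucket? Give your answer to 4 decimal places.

0.5073

It's easier to compute the probability that all 23 are distinct.
P(all distinct) = 365/365 · 364/365 · ··· · 343/365 ≈ 0.4927.
So the probability of at least one match is 1 − 0.4927 = 0.5073.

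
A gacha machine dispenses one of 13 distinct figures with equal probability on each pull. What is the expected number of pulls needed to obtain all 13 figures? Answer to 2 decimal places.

After i distinct types are collected, each trial gives a new one with probability (13−i)/13, so the expected wait for the next new type is 13/(13−i).
E = 13/13 + 13/12 + 13/11 + 13/10 + 13/9 + 13/8 + 13/7 + 13/6 + 13/5 + 13/4 + 13/3 + 13/2 + 13/1 = 1145993/27720 ≈ 41.34.

41.34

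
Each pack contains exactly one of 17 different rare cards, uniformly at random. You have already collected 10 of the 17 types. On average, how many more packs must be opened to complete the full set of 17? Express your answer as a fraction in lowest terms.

Starting from 10 distinct types, each trial gives a new one with probability (17−i)/17 when i types are held, so the wait for the next new type is 17/(17−i).
E = 17/7 + 17/6 + 17/5 + 17/4 + 17/3 + 17/2 + 17/1 = 6171/140.

6171/140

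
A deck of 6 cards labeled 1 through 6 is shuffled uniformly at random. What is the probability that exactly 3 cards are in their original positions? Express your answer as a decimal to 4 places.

0.0556

Choose which 3 of the 6 are fixed: C(6,3) = 20 ways.
The remaining 3 must have no fixed point: D(3) = 2.
P = 20·2/720 = 1/18 ≈ 0.0556.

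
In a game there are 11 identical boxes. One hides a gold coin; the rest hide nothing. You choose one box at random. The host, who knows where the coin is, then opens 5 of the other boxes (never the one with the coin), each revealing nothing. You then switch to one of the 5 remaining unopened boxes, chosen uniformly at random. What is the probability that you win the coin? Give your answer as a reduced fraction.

Your original box holds the coin with probability 1/11, so the other 10 collectively hold it with probability 10/11.
The host can always find 5 empty boxes to open, so the reveals don't change that 10/11; it is now spread over the 5 remaining unopened boxes.
P(win by switching) = (10/11) · (1/5) = 2/11.

2/11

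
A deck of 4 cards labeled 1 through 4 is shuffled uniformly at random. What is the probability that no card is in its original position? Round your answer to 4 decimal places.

This is the derangement probability: permutations of 4 with no fixed point.
D(4) = 4! · (1 − 1/1! + 1/2! − ··· + (−1)^4/4!) = 9.
P = 9/24 = 3/8 ≈ 0.3750.

0.3750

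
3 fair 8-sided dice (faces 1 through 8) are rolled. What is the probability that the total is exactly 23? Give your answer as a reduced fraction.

3/512

There are 8^3 = 512 equally likely outcomes.
The number of ordered 3-tuples from {1,…,8} summing to 23 is 3.
P(sum = 23) = 3/512.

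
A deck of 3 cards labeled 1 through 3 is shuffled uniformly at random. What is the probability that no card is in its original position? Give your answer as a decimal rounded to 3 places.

This is the derangement probability: permutations of 3 with no fixed point.
D(3) = 3! · (1 − 1/1! + 1/2! − ··· + (−1)^3/3!) = 2.
P = 2/6 = 1/3 ≈ 0.333.

0.333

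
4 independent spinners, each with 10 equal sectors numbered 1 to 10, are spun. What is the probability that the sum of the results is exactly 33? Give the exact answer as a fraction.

3/250

There are 10^4 = 10000 equally likely outcomes.
The number of ordered 4-tuples from {1,…,10} summing to 33 is 120.
P(sum = 33) = 120/10000 = 3/250.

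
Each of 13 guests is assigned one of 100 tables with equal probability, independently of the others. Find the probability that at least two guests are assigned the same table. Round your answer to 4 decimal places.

0.5572

It's easier to compute the probability that all 13 are distinct.
P(all distinct) = 100/100 · 99/100 · ··· · 88/100 ≈ 0.4428.
So the probability of at least one match is 1 − 0.4428 = 0.5572.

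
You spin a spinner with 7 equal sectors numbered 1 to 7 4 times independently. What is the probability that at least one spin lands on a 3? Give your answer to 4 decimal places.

0.4602

P(no spin lands on a 3) = (6/7)^4 ≈ 0.5398.
P(at least one) = 1 − 0.5398 = 0.4602.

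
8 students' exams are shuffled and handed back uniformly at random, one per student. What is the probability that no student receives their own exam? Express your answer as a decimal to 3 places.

0.368

This is the derangement probability: permutations of 8 with no fixed point.
D(8) = 8! · (1 − 1/1! + 1/2! − ··· + (−1)^8/8!) = 14833.
P = 14833/40320 = 2119/5760 ≈ 0.368.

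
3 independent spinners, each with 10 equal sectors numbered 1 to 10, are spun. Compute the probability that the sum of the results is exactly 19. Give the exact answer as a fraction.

69/1000

There are 10^3 = 1000 equally likely outcomes.
The number of ordered 3-tuples from {1,…,10} summing to 19 is 69.
P(sum = 19) = 69/1000.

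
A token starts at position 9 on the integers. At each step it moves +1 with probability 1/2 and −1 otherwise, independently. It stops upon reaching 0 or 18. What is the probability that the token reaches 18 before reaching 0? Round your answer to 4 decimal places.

0.5000

With a fair step, P(i) = ½P(i−1) + ½P(i+1) with P(0)=0, P(18)=1 has the linear solution P(i) = i/18.
P(9) = 9/18 = 1/2 ≈ 0.5000.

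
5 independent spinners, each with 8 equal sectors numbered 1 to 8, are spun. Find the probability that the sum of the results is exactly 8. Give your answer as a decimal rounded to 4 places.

There are 8^5 = 32768 equally likely outcomes.
The number of ordered 5-tuples from {1,…,8} summing to 8 is 35.
P(sum = 8) = 35/32768 ≈ 0.0011.

0.0011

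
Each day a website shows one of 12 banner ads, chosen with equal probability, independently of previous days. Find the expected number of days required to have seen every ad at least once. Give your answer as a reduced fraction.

After i distinct types are collected, each trial gives a new one with probability (12−i)/12, so the expected wait for the next new type is 12/(12−i).
E = 12/12 + 12/11 + 12/10 + 12/9 + 12/8 + 12/7 + 12/6 + 12/5 + 12/4 + 12/3 + 12/2 + 12/1 = 86021/2310.

86021/2310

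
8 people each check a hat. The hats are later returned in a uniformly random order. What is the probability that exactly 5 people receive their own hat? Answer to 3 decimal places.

0.003

Choose which 5 of the 8 are fixed: C(8,5) = 56 ways.
The remaining 3 must have no fixed point: D(3) = 2.
P = 56·2/40320 = 1/360 ≈ 0.003.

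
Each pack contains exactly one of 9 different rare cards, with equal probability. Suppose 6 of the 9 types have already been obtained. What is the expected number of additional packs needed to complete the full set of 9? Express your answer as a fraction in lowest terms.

33/2

Starting from 6 distinct types, each trial gives a new one with probability (9−i)/9 when i types are held, so the wait for the next new type is 9/(9−i).
E = 9/3 + 9/2 + 9/1 = 33/2.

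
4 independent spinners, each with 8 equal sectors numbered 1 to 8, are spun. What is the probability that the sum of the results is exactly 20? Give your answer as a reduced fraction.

There are 8^4 = 4096 equally likely outcomes.
The number of ordered 4-tuples from {1,…,8} summing to 20 is 315.
P(sum = 20) = 315/4096.

315/4096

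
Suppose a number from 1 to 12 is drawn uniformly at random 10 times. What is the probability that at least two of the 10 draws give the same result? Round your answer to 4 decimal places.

0.9961

P(all 10 different) = 12/12 · 11/12 · ··· · 3/12 ≈ 0.0039.
P(at least two equal) = 1 − 0.0039 = 0.9961.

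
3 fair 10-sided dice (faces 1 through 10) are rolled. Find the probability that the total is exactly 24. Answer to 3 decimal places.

There are 10^3 = 1000 equally likely outcomes.
The number of ordered 3-tuples from {1,…,10} summing to 24 is 28.
P(sum = 24) = 28/1000 = 7/250 ≈ 0.028.

0.028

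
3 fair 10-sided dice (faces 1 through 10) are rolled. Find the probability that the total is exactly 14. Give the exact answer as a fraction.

There are 10^3 = 1000 equally likely outcomes.
The number of ordered 3-tuples from {1,…,10} summing to 14 is 69.
P(sum = 14) = 69/1000.

69/1000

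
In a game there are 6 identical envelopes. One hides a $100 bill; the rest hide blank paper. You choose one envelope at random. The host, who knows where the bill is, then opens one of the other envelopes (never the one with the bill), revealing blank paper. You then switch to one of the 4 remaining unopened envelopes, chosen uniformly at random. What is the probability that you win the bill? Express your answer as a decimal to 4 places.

0.2083

Your original envelope holds the bill with probability 1/6, so the other 5 collectively hold it with probability 5/6.
The host can always find an empty envelope to open, so this doesn't change that 5/6; it is now spread over the 4 remaining unopened envelopes.
P(win by switching) = (5/6) · (1/4) = 5/24 ≈ 0.2083.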